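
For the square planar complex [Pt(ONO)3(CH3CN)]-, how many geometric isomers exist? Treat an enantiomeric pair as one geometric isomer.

1

Only one geometric arrangement is possible.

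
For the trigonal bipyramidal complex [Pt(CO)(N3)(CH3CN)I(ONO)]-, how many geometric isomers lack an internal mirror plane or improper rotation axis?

10

In a trigonal bipyramid the two axial positions differ from the three equatorial ones.
Systematic enumeration (placing each ligand type in turn and discarding arrangements equivalent by rotation or reflection) gives 10 geometric isomers.
Of these, 10 lack any improper symmetry element and so occur as enantiomeric pairs, giving 10 + 10 = 20 stereoisomers in total.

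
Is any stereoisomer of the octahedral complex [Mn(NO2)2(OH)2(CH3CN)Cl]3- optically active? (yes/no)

yes

The distinct arrangements are (6 in all): NO2 trans, OH trans; NO2 cis, OH cis (3 arrangements, 2 chiral); NO2 cis, OH trans; NO2 trans, OH cis.
Of these, 2 lack any improper symmetry element and so occur as enantiomeric pairs, giving 6 + 2 = 8 stereoisomers in total.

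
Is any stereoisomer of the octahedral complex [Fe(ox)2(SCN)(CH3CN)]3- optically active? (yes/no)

yes

An octahedron has six vertices in three trans pairs; every non-trans pair is cis.
Each ox is bidentate and must span two cis positions.
There are 2 geometric isomers: SCN and CH3CN mutually trans; SCN and CH3CN mutually cis (chiral).
One of these lacks any improper symmetry element and so occurs as an enantiomeric pair, giving 2 + 1 = 3 stereoisomers in total.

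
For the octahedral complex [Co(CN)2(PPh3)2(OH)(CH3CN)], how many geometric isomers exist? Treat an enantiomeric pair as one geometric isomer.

There are 6 geometric isomers: CN cis, PPh3 trans; CN cis, PPh3 cis (3 arrangements, 2 chiral); CN trans, PPh3 trans; CN trans, PPh3 cis.

6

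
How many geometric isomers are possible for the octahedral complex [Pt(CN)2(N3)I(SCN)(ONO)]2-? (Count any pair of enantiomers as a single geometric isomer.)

9

In an octahedral complex each vertex has one trans partner and four cis neighbours.
Systematic enumeration (placing each ligand type in turn and discarding arrangements equivalent by rotation or reflection) gives 9 geometric isomers.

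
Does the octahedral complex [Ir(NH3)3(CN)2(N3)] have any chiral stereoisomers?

no

An octahedron has six vertices in three trans pairs; every non-trans pair is cis.
There are 3 geometric isomers: NH3 mer, CN trans; NH3 mer, CN cis; NH3 fac, CN cis.
Each arrangement has an internal mirror plane or centre of symmetry, so none is chiral.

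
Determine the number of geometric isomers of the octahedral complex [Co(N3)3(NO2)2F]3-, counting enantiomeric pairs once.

3

The distinct arrangements are (3 in all): N3 mer, NO2 trans; N3 fac, NO2 cis; N3 mer, NO2 cis.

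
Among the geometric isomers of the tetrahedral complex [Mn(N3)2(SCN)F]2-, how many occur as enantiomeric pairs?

In a tetrahedral complex all four positions are equivalent and every pair of ligands is adjacent — there is no cis/trans distinction.
Only one geometric arrangement is possible.

0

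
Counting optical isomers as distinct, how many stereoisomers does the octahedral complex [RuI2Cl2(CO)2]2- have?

6

An octahedron has six vertices in three trans pairs; every non-trans pair is cis.
Systematic placement gives 5 geometric isomers: I trans, Cl trans, CO trans; I cis, Cl cis, CO trans; I trans, Cl cis, CO cis; I cis, Cl cis, CO cis (chiral); I cis, Cl trans, CO cis.
One of these lacks any improper symmetry element and so occurs as an enantiomeric pair, giving 5 + 1 = 6 stereoisomers in total.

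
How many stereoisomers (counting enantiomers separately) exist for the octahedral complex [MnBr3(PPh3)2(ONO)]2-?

The six octahedral sites form three mutually perpendicular trans pairs.
Systematic placement gives 3 geometric isomers: Br mer, PPh3 trans; Br mer, PPh3 cis; Br fac, PPh3 cis.
Each arrangement has an internal mirror plane or centre of symmetry, so none is chiral.

3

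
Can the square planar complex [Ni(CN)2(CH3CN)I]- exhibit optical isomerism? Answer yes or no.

no

In a square planar complex each vertex has one trans partner and two cis neighbours.
There are 2 geometric isomers: CN cis; CN trans.
Each arrangement has an internal mirror plane or centre of symmetry, so none is chiral.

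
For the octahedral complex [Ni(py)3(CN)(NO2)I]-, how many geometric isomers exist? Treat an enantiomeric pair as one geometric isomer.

An octahedron has six vertices in three trans pairs; every non-trans pair is cis.
Working through the distinct placements yields 4 geometric isomers: py mer (3 arrangements); py fac (chiral).

4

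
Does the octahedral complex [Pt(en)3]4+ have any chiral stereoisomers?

The six octahedral sites form three mutually perpendicular trans pairs.
Each en is bidentate and must span two cis positions.
Only one geometric arrangement is possible; it has no improper symmetry element, so it exists as a pair of enantiomers (2 stereoisomers).

yes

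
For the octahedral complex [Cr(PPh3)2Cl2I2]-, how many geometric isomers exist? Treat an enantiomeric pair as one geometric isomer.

5

An octahedron has six vertices in three trans pairs; every non-trans pair is cis.
The distinct arrangements are (5 in all): PPh3 trans, Cl trans, I trans; PPh3 cis, Cl trans, I cis; PPh3 trans, Cl cis, I cis; PPh3 cis, Cl cis, I cis (chiral); PPh3 cis, Cl cis, I trans.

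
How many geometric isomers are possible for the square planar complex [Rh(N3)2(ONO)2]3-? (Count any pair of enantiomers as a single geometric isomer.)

Systematic placement gives 2 geometric isomers: N3 cis; N3 trans.

2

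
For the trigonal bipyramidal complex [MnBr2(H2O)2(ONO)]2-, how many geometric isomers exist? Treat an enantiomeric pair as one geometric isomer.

5

In a trigonal bipyramid the two axial positions differ from the three equatorial ones.
Exhaustive case analysis gives 5 geometric isomers.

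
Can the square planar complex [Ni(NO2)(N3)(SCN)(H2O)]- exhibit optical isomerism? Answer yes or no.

A square has two trans pairs of vertices; adjacent vertices are cis.
The distinct arrangements are (3 in all): (H2O/NO2 trans, N3/SCN trans); (H2O/SCN trans, N3/NO2 trans); (H2O/N3 trans, NO2/SCN trans).
Each arrangement has an internal mirror plane or centre of symmetry, so none is chiral.

no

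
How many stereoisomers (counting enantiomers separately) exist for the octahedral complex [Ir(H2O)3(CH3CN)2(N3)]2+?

3

An octahedron has six vertices in three trans pairs; every non-trans pair is cis.
The distinct arrangements are (3 in all): H2O mer, CH3CN trans; H2O fac, CH3CN cis; H2O mer, CH3CN cis.
Each arrangement has an internal mirror plane or centre of symmetry, so none is chiral.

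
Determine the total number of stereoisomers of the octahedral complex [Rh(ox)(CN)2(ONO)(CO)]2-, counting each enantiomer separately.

6

The six octahedral sites form three mutually perpendicular trans pairs.
Each ox is bidentate and must span two cis positions.
The distinct arrangements are (4 in all): CN trans; CN cis (3 arrangements, 2 chiral).
Of these, 2 lack any improper symmetry element and so occur as enantiomeric pairs, giving 4 + 2 = 6 stereoisomers in total.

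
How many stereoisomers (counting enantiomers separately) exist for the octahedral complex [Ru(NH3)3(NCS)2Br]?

3

The six octahedral sites form three mutually perpendicular trans pairs.
Working through the distinct placements yields 3 geometric isomers: NH3 mer, NCS cis; NH3 mer, NCS trans; NH3 fac, NCS cis.
Each arrangement has an internal mirror plane or centre of symmetry, so none is chiral.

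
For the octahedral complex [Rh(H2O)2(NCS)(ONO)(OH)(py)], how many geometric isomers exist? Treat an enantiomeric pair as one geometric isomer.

The six octahedral sites form three mutually perpendicular trans pairs.
Placing the ligands in turn and identifying arrangements related by rotation or reflection leaves 9 distinct geometric isomers.

9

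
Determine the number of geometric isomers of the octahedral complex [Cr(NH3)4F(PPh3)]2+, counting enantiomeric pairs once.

2

Working through the distinct placements yields 2 geometric isomers: F and PPh3 mutually cis; F and PPh3 mutually trans.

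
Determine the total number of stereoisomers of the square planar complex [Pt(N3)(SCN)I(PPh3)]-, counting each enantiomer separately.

A square has two trans pairs of vertices; adjacent vertices are cis.
There are 3 geometric isomers: (I/PPh3 trans, N3/SCN trans); (I/SCN trans, N3/PPh3 trans); (I/N3 trans, PPh3/SCN trans).
Each arrangement has an internal mirror plane or centre of symmetry, so none is chiral.

3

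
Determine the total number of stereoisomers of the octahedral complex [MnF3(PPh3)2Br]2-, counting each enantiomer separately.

3

Systematic placement gives 3 geometric isomers: F mer, PPh3 trans; F fac, PPh3 cis; F mer, PPh3 cis.
Each arrangement has an internal mirror plane or centre of symmetry, so none is chiral.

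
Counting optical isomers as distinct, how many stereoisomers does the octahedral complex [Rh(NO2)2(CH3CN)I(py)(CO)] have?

In an octahedral complex each vertex has one trans partner and four cis neighbours.
Exhaustive case analysis gives 9 geometric isomers.
Of these, 6 lack any improper symmetry element and so occur as enantiomeric pairs, giving 9 + 6 = 15 stereoisomers in total.

15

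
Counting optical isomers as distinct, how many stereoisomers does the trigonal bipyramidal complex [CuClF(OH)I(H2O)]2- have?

20

A trigonal bipyramid has two axial and three equatorial sites, which are chemically inequivalent.
Systematic enumeration (placing each ligand type in turn and discarding arrangements equivalent by rotation or reflection) gives 10 geometric isomers.
Of these, 10 lack any improper symmetry element and so occur as enantiomeric pairs, giving 10 + 10 = 20 stereoisomers in total.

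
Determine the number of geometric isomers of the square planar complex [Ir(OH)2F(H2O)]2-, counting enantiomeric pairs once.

2

Working through the distinct placements yields 2 geometric isomers: OH cis; OH trans.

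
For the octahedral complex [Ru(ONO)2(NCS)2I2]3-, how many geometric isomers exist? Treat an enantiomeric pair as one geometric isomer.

5

An octahedron has six vertices in three trans pairs; every non-trans pair is cis.
Systematic placement gives 5 geometric isomers: ONO trans, NCS trans, I trans; ONO cis, NCS cis, I trans; ONO trans, NCS cis, I cis; ONO cis, NCS cis, I cis (chiral); ONO cis, NCS trans, I cis.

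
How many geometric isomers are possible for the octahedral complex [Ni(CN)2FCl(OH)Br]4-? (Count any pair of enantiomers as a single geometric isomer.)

An octahedron has six vertices in three trans pairs; every non-trans pair is cis.
Systematic enumeration (placing each ligand type in turn and discarding arrangements equivalent by rotation or reflection) gives 9 geometric isomers.

9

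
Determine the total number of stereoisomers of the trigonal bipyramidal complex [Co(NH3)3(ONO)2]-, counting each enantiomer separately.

A trigonal bipyramid has two axial and three equatorial sites, which are chemically inequivalent.
The distinct arrangements are (3 in all): ONO both equatorial; ONO one axial, one equatorial; ONO both axial.
Each arrangement has an internal mirror plane or centre of symmetry, so none is chiral.

3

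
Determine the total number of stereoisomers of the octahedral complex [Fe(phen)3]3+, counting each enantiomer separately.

2

Each phen is bidentate and must span two cis positions.
Only one geometric arrangement is possible; it has no improper symmetry element, so it exists as a pair of enantiomers (2 stereoisomers).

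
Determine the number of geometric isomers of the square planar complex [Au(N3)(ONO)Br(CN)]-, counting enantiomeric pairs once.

3

In a square planar complex each vertex has one trans partner and two cis neighbours.
Working through the distinct placements yields 3 geometric isomers: (Br/N3 trans, CN/ONO trans); (Br/ONO trans, CN/N3 trans); (Br/CN trans, N3/ONO trans).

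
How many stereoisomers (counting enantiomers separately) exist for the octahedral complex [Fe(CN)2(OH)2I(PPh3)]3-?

8

An octahedron has six vertices in three trans pairs; every non-trans pair is cis.
There are 6 geometric isomers: CN trans, OH cis; CN trans, OH trans; CN cis, OH cis (3 arrangements, 2 chiral); CN cis, OH trans.
Of these, 2 lack any improper symmetry element and so occur as enantiomeric pairs, giving 6 + 2 = 8 stereoisomers in total.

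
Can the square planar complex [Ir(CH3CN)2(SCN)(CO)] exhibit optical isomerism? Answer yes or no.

no

A square has two trans pairs of vertices; adjacent vertices are cis.
Working through the distinct placements yields 2 geometric isomers: CH3CN cis; CH3CN trans.
Each arrangement has an internal mirror plane or centre of symmetry, so none is chiral.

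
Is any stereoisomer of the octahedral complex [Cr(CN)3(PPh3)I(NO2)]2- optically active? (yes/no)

The distinct arrangements are (4 in all): CN mer (3 arrangements); CN fac (chiral).
One of these lacks any improper symmetry element and so occurs as an enantiomeric pair, giving 4 + 1 = 5 stereoisomers in total.

yes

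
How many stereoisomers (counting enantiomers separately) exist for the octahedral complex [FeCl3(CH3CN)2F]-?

3

The distinct arrangements are (3 in all): Cl mer, CH3CN trans; Cl fac, CH3CN cis; Cl mer, CH3CN cis.
Each arrangement has an internal mirror plane or centre of symmetry, so none is chiral.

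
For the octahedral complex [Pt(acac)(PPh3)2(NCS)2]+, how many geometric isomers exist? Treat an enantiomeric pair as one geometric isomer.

In an octahedral complex each vertex has one trans partner and four cis neighbours.
Each acac is bidentate and must span two cis positions.
Working through the distinct placements yields 3 geometric isomers: PPh3 cis, NCS trans; PPh3 cis, NCS cis (chiral); PPh3 trans, NCS cis.

3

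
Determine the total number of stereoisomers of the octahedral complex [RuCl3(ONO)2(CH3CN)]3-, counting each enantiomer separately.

3

The six octahedral sites form three mutually perpendicular trans pairs.
There are 3 geometric isomers: Cl mer, ONO trans; Cl fac, ONO cis; Cl mer, ONO cis.
Each arrangement has an internal mirror plane or centre of symmetry, so none is chiral.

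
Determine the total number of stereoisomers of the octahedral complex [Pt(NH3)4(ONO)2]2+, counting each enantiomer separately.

In an octahedral complex each vertex has one trans partner and four cis neighbours.
The distinct arrangements are (2 in all): ONO trans; ONO cis.
Each arrangement has an internal mirror plane or centre of symmetry, so none is chiral.

2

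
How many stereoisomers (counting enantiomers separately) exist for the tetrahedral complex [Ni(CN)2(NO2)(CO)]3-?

1

In a tetrahedral complex all four positions are equivalent and every pair of ligands is adjacent — there is no cis/trans distinction.
Only one geometric arrangement is possible.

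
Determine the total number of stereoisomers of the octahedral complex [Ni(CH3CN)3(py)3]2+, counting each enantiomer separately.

The six octahedral sites form three mutually perpendicular trans pairs.
The distinct arrangements are (2 in all): CH3CN mer; CH3CN fac.
Each arrangement has an internal mirror plane or centre of symmetry, so none is chiral.

2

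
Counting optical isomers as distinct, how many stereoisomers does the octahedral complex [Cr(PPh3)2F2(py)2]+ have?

6

An octahedron has six vertices in three trans pairs; every non-trans pair is cis.
There are 5 geometric isomers: PPh3 trans, F trans, py trans; PPh3 cis, F trans, py cis; PPh3 cis, F cis, py trans; PPh3 cis, F cis, py cis (chiral); PPh3 trans, F cis, py cis.
One of these lacks any improper symmetry element and so occurs as an enantiomeric pair, giving 5 + 1 = 6 stereoisomers in total.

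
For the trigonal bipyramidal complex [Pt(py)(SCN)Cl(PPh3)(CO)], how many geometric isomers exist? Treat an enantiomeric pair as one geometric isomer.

10

In a trigonal bipyramid the two axial positions differ from the three equatorial ones.
Exhaustive case analysis gives 10 geometric isomers.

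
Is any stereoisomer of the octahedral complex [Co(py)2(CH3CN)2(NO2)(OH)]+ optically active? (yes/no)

yes

There are 6 geometric isomers: py trans, CH3CN trans; py cis, CH3CN trans; py trans, CH3CN cis; py cis, CH3CN cis (3 arrangements, 2 chiral).
Of these, 2 lack any improper symmetry element and so occur as enantiomeric pairs, giving 6 + 2 = 8 stereoisomers in total.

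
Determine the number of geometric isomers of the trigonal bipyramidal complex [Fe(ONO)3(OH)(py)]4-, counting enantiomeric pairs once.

A trigonal bipyramid has two axial and three equatorial sites, which are chemically inequivalent.
Working through the distinct placements yields 4 geometric isomers: OH axial, py equatorial; OH axial, py axial; OH equatorial, py equatorial; OH equatorial, py axial.

4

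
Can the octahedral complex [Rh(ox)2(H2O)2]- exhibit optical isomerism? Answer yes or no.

Each ox is bidentate and must span two cis positions.
There are 2 geometric isomers: H2O trans; H2O cis (chiral).
One of these lacks any improper symmetry element and so occurs as an enantiomeric pair, giving 2 + 1 = 3 stereoisomers in total.

yes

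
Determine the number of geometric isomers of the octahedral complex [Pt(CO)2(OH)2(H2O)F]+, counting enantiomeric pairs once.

6

An octahedron has six vertices in three trans pairs; every non-trans pair is cis.
Systematic placement gives 6 geometric isomers: CO trans, OH trans; CO trans, OH cis; CO cis, OH trans; CO cis, OH cis (3 arrangements, 2 chiral).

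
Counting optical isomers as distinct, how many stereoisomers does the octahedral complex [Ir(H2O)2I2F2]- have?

6

There are 5 geometric isomers: H2O trans, I trans, F trans; H2O cis, I cis, F trans; H2O cis, I trans, F cis; H2O cis, I cis, F cis (chiral); H2O trans, I cis, F cis.
One of these lacks any improper symmetry element and so occurs as an enantiomeric pair, giving 5 + 1 = 6 stereoisomers in total.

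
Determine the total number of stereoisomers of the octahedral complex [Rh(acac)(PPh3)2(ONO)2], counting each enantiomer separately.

The six octahedral sites form three mutually perpendicular trans pairs.
Each acac is bidentate and must span two cis positions.
There are 3 geometric isomers: PPh3 cis, ONO trans; PPh3 cis, ONO cis (chiral); PPh3 trans, ONO cis.
One of these lacks any improper symmetry element and so occurs as an enantiomeric pair, giving 3 + 1 = 4 stereoisomers in total.

4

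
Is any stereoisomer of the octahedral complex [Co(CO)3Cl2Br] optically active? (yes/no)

no

In an octahedral complex each vertex has one trans partner and four cis neighbours.
There are 3 geometric isomers: CO mer, Cl trans; CO fac, Cl cis; CO mer, Cl cis.
Each arrangement has an internal mirror plane or centre of symmetry, so none is chiral.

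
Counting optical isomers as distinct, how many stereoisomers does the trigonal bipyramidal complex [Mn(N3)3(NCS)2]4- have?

In a trigonal bipyramid the two axial positions differ from the three equatorial ones.
Working through the distinct placements yields 3 geometric isomers: NCS both equatorial; NCS one axial, one equatorial; NCS both axial.
Each arrangement has an internal mirror plane or centre of symmetry, so none is chiral.

3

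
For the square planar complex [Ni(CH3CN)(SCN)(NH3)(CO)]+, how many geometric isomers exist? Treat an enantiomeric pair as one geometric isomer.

3

A square has two trans pairs of vertices; adjacent vertices are cis.
Working through the distinct placements yields 3 geometric isomers: (CH3CN/NH3 trans, CO/SCN trans); (CH3CN/SCN trans, CO/NH3 trans); (CH3CN/CO trans, NH3/SCN trans).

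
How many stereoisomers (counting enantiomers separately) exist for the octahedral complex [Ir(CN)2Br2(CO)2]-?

Working through the distinct placements yields 5 geometric isomers: CN trans, Br trans, CO trans; CN cis, Br trans, CO cis; CN cis, Br cis, CO trans; CN cis, Br cis, CO cis (chiral); CN trans, Br cis, CO cis.
One of these lacks any improper symmetry element and so occurs as an enantiomeric pair, giving 5 + 1 = 6 stereoisomers in total.

6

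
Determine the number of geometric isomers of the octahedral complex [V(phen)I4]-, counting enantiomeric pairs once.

1

The six octahedral sites form three mutually perpendicular trans pairs.
Each phen is bidentate and must span two cis positions.
Only one geometric arrangement is possible.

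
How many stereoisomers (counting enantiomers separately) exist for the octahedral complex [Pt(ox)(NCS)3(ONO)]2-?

An octahedron has six vertices in three trans pairs; every non-trans pair is cis.
Each ox is bidentate and must span two cis positions.
The distinct arrangements are (2 in all): NCS mer; NCS fac.
Each arrangement has an internal mirror plane or centre of symmetry, so none is chiral.

2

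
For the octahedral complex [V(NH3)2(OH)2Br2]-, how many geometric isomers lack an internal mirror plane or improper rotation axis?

The distinct arrangements are (5 in all): NH3 trans, OH trans, Br trans; NH3 cis, OH cis, Br trans; NH3 cis, OH trans, Br cis; NH3 cis, OH cis, Br cis (chiral); NH3 trans, OH cis, Br cis.
One of these lacks any improper symmetry element and so occurs as an enantiomeric pair, giving 5 + 1 = 6 stereoisomers in total.

1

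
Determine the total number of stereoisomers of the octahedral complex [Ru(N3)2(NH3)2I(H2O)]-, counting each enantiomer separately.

In an octahedral complex each vertex has one trans partner and four cis neighbours.
There are 6 geometric isomers: N3 trans, NH3 trans; N3 cis, NH3 cis (3 arrangements, 2 chiral); N3 cis, NH3 trans; N3 trans, NH3 cis.
Of these, 2 lack any improper symmetry element and so occur as enantiomeric pairs, giving 6 + 2 = 8 stereoisomers in total.

8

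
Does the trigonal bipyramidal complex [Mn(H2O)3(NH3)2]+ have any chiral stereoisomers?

In a trigonal bipyramid the two axial positions differ from the three equatorial ones.
Working through the distinct placements yields 3 geometric isomers: NH3 both equatorial; NH3 one axial, one equatorial; NH3 both axial.
Each arrangement has an internal mirror plane or centre of symmetry, so none is chiral.

no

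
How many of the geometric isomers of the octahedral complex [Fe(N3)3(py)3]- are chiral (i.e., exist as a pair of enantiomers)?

0

The six octahedral sites form three mutually perpendicular trans pairs.
Working through the distinct placements yields 2 geometric isomers: N3 mer; N3 fac.
Each arrangement has an internal mirror plane or centre of symmetry, so none is chiral.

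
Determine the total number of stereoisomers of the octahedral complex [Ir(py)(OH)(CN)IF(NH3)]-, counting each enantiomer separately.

30

An octahedron has six vertices in three trans pairs; every non-trans pair is cis.
Placing the ligands in turn and identifying arrangements related by rotation or reflection leaves 15 distinct geometric isomers.
Of these, 15 lack any improper symmetry element and so occur as enantiomeric pairs, giving 15 + 15 = 30 stereoisomers in total.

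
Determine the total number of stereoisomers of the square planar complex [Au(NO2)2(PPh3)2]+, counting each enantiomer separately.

A square has two trans pairs of vertices; adjacent vertices are cis.
Working through the distinct placements yields 2 geometric isomers: NO2 cis; NO2 trans.
Each arrangement has an internal mirror plane or centre of symmetry, so none is chiral.

2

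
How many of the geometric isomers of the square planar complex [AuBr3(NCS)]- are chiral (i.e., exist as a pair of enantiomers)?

Only one geometric arrangement is possible.

0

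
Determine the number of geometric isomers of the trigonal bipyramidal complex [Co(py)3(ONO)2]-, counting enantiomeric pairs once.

In a trigonal bipyramid the two axial positions differ from the three equatorial ones.
There are 3 geometric isomers: ONO both axial; ONO one axial, one equatorial; ONO both equatorial.

3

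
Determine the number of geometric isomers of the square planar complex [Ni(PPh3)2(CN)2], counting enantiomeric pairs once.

The distinct arrangements are (2 in all): PPh3 cis; PPh3 trans.

2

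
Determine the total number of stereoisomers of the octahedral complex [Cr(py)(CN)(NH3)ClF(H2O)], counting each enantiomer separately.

An octahedron has six vertices in three trans pairs; every non-trans pair is cis.
Systematic enumeration (placing each ligand type in turn and discarding arrangements equivalent by rotation or reflection) gives 15 geometric isomers.
Of these, 15 lack any improper symmetry element and so occur as enantiomeric pairs, giving 15 + 15 = 30 stereoisomers in total.

30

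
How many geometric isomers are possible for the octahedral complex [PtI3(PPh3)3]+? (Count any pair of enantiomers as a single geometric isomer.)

2

In an octahedral complex each vertex has one trans partner and four cis neighbours.
There are 2 geometric isomers: I mer; I fac.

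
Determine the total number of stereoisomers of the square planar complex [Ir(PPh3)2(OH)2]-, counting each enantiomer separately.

In a square planar complex each vertex has one trans partner and two cis neighbours.
Working through the distinct placements yields 2 geometric isomers: PPh3 cis; PPh3 trans.
Each arrangement has an internal mirror plane or centre of symmetry, so none is chiral.

2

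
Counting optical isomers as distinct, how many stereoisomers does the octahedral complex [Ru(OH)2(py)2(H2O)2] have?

In an octahedral complex each vertex has one trans partner and four cis neighbours.
The distinct arrangements are (5 in all): OH trans, py trans, H2O trans; OH cis, py cis, H2O trans; OH cis, py trans, H2O cis; OH cis, py cis, H2O cis (chiral); OH trans, py cis, H2O cis.
One of these lacks any improper symmetry element and so occurs as an enantiomeric pair, giving 5 + 1 = 6 stereoisomers in total.

6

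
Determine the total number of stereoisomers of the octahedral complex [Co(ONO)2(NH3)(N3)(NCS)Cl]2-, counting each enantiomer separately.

15

The six octahedral sites form three mutually perpendicular trans pairs.
Systematic enumeration (placing each ligand type in turn and discarding arrangements equivalent by rotation or reflection) gives 9 geometric isomers.
Of these, 6 lack any improper symmetry element and so occur as enantiomeric pairs, giving 9 + 6 = 15 stereoisomers in total.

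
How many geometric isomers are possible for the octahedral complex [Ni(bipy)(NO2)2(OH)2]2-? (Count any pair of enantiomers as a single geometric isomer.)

Each bipy is bidentate and must span two cis positions.
There are 3 geometric isomers: NO2 trans, OH cis; NO2 cis, OH cis (chiral); NO2 cis, OH trans.

3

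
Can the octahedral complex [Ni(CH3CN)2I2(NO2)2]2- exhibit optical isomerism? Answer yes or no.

The six octahedral sites form three mutually perpendicular trans pairs.
There are 5 geometric isomers: CH3CN trans, I trans, NO2 trans; CH3CN trans, I cis, NO2 cis; CH3CN cis, I cis, NO2 trans; CH3CN cis, I cis, NO2 cis (chiral); CH3CN cis, I trans, NO2 cis.
One of these lacks any improper symmetry element and so occurs as an enantiomeric pair, giving 5 + 1 = 6 stereoisomers in total.

yes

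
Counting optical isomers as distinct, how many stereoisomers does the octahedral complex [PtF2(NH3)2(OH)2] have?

Systematic placement gives 5 geometric isomers: F trans, NH3 trans, OH trans; F trans, NH3 cis, OH cis; F cis, NH3 cis, OH trans; F cis, NH3 cis, OH cis (chiral); F cis, NH3 trans, OH cis.
One of these lacks any improper symmetry element and so occurs as an enantiomeric pair, giving 5 + 1 = 6 stereoisomers in total.

6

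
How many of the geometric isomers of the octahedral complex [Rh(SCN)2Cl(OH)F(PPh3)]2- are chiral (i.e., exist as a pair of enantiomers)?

6

The six octahedral sites form three mutually perpendicular trans pairs.
Systematic enumeration (placing each ligand type in turn and discarding arrangements equivalent by rotation or reflection) gives 9 geometric isomers.
Of these, 6 lack any improper symmetry element and so occur as enantiomeric pairs, giving 9 + 6 = 15 stereoisomers in total.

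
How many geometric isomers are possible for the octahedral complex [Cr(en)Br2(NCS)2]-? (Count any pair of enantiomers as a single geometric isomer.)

3

An octahedron has six vertices in three trans pairs; every non-trans pair is cis.
Each en is bidentate and must span two cis positions.
There are 3 geometric isomers: Br trans, NCS cis; Br cis, NCS cis (chiral); Br cis, NCS trans.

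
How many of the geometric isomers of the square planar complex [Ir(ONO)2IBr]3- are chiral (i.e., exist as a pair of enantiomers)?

0

A square has two trans pairs of vertices; adjacent vertices are cis.
The distinct arrangements are (2 in all): ONO cis; ONO trans.
Each arrangement has an internal mirror plane or centre of symmetry, so none is chiral.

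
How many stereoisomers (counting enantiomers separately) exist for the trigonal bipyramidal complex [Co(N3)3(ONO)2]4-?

3

In a trigonal bipyramid the two axial positions differ from the three equatorial ones.
There are 3 geometric isomers: ONO both equatorial; ONO one axial, one equatorial; ONO both axial.
Each arrangement has an internal mirror plane or centre of symmetry, so none is chiral.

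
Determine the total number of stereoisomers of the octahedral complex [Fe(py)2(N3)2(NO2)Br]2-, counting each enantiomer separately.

8

An octahedron has six vertices in three trans pairs; every non-trans pair is cis.
Working through the distinct placements yields 6 geometric isomers: py trans, N3 cis; py cis, N3 cis (3 arrangements, 2 chiral); py trans, N3 trans; py cis, N3 trans.
Of these, 2 lack any improper symmetry element and so occur as enantiomeric pairs, giving 6 + 2 = 8 stereoisomers in total.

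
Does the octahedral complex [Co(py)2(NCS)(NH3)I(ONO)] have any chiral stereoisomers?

yes

Exhaustive case analysis gives 9 geometric isomers.
Of these, 6 lack any improper symmetry element and so occur as enantiomeric pairs, giving 9 + 6 = 15 stereoisomers in total.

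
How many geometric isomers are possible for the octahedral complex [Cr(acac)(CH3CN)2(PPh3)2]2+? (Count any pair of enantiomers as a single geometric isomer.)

Each acac is bidentate and must span two cis positions.
The distinct arrangements are (3 in all): CH3CN trans, PPh3 cis; CH3CN cis, PPh3 cis (chiral); CH3CN cis, PPh3 trans.

3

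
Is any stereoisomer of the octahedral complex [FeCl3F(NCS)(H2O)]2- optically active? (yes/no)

yes

The six octahedral sites form three mutually perpendicular trans pairs.
There are 4 geometric isomers: Cl mer (3 arrangements); Cl fac (chiral).
One of these lacks any improper symmetry element and so occurs as an enantiomeric pair, giving 4 + 1 = 5 stereoisomers in total.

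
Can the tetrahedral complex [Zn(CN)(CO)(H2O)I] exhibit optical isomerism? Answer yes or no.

All four vertices of a tetrahedron are equivalent and mutually adjacent, so cis/trans isomerism cannot arise.
Only one geometric arrangement is possible; it has no improper symmetry element, so it exists as a pair of enantiomers (2 stereoisomers).

yes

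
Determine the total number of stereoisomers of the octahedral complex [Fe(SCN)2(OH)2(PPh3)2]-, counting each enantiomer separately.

An octahedron has six vertices in three trans pairs; every non-trans pair is cis.
Working through the distinct placements yields 5 geometric isomers: SCN trans, OH trans, PPh3 trans; SCN cis, OH trans, PPh3 cis; SCN trans, OH cis, PPh3 cis; SCN cis, OH cis, PPh3 cis (chiral); SCN cis, OH cis, PPh3 trans.
One of these lacks any improper symmetry element and so occurs as an enantiomeric pair, giving 5 + 1 = 6 stereoisomers in total.

6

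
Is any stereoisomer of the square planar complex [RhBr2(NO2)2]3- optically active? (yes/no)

no

Working through the distinct placements yields 2 geometric isomers: Br cis; Br trans.
Each arrangement has an internal mirror plane or centre of symmetry, so none is chiral.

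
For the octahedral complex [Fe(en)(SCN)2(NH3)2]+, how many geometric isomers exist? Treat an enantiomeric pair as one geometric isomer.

An octahedron has six vertices in three trans pairs; every non-trans pair is cis.
Each en is bidentate and must span two cis positions.
The distinct arrangements are (3 in all): SCN cis, NH3 trans; SCN cis, NH3 cis (chiral); SCN trans, NH3 cis.

3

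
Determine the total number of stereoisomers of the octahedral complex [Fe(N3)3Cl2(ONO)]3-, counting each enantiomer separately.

In an octahedral complex each vertex has one trans partner and four cis neighbours.
There are 3 geometric isomers: N3 mer, Cl trans; N3 fac, Cl cis; N3 mer, Cl cis.
Each arrangement has an internal mirror plane or centre of symmetry, so none is chiral.

3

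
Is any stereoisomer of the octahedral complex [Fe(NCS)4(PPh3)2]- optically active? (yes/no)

no

The six octahedral sites form three mutually perpendicular trans pairs.
Working through the distinct placements yields 2 geometric isomers: PPh3 trans; PPh3 cis.
Each arrangement has an internal mirror plane or centre of symmetry, so none is chiral.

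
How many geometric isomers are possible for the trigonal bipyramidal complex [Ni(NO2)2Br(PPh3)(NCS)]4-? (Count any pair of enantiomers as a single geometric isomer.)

Systematic enumeration (placing each ligand type in turn and discarding arrangements equivalent by rotation or reflection) gives 7 geometric isomers.

7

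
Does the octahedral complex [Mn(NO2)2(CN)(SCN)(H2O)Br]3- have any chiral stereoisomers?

yes

An octahedron has six vertices in three trans pairs; every non-trans pair is cis.
Systematic enumeration (placing each ligand type in turn and discarding arrangements equivalent by rotation or reflection) gives 9 geometric isomers.
Of these, 6 lack any improper symmetry element and so occur as enantiomeric pairs, giving 9 + 6 = 15 stereoisomers in total.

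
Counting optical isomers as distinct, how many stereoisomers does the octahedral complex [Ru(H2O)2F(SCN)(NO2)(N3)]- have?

15

Placing the ligands in turn and identifying arrangements related by rotation or reflection leaves 9 distinct geometric isomers.
Of these, 6 lack any improper symmetry element and so occur as enantiomeric pairs, giving 9 + 6 = 15 stereoisomers in total.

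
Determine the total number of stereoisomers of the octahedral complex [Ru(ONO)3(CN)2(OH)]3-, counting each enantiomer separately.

The six octahedral sites form three mutually perpendicular trans pairs.
There are 3 geometric isomers: ONO mer, CN trans; ONO mer, CN cis; ONO fac, CN cis.
Each arrangement has an internal mirror plane or centre of symmetry, so none is chiral.

3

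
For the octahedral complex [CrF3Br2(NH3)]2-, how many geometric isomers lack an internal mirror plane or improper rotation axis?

There are 3 geometric isomers: F mer, Br trans; F fac, Br cis; F mer, Br cis.
Each arrangement has an internal mirror plane or centre of symmetry, so none is chiral.

0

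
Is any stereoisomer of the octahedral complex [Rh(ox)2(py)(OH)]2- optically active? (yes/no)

An octahedron has six vertices in three trans pairs; every non-trans pair is cis.
Each ox is bidentate and must span two cis positions.
There are 2 geometric isomers: py and OH mutually cis (chiral); py and OH mutually trans.
One of these lacks any improper symmetry element and so occurs as an enantiomeric pair, giving 2 + 1 = 3 stereoisomers in total.

yes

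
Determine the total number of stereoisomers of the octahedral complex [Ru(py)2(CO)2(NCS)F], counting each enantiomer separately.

8

In an octahedral complex each vertex has one trans partner and four cis neighbours.
The distinct arrangements are (6 in all): py trans, CO trans; py cis, CO trans; py trans, CO cis; py cis, CO cis (3 arrangements, 2 chiral).
Of these, 2 lack any improper symmetry element and so occur as enantiomeric pairs, giving 6 + 2 = 8 stereoisomers in total.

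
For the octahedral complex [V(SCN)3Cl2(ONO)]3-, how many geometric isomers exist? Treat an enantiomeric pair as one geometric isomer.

There are 3 geometric isomers: SCN mer, Cl trans; SCN mer, Cl cis; SCN fac, Cl cis.

3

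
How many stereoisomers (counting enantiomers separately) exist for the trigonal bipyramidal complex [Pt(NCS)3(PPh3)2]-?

3

A trigonal bipyramid has two axial and three equatorial sites, which are chemically inequivalent.
The distinct arrangements are (3 in all): PPh3 both equatorial; PPh3 one axial, one equatorial; PPh3 both axial.
Each arrangement has an internal mirror plane or centre of symmetry, so none is chiral.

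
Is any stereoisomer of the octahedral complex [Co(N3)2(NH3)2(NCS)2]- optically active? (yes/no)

yes

An octahedron has six vertices in three trans pairs; every non-trans pair is cis.
The distinct arrangements are (5 in all): N3 trans, NH3 trans, NCS trans; N3 trans, NH3 cis, NCS cis; N3 cis, NH3 trans, NCS cis; N3 cis, NH3 cis, NCS cis (chiral); N3 cis, NH3 cis, NCS trans.
One of these lacks any improper symmetry element and so occurs as an enantiomeric pair, giving 5 + 1 = 6 stereoisomers in total.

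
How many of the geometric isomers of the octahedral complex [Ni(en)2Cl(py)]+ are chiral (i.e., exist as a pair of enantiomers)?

In an octahedral complex each vertex has one trans partner and four cis neighbours.
Each en is bidentate and must span two cis positions.
Systematic placement gives 2 geometric isomers: Cl and py mutually cis (chiral); Cl and py mutually trans.
One of these lacks any improper symmetry element and so occurs as an enantiomeric pair, giving 2 + 1 = 3 stereoisomers in total.

1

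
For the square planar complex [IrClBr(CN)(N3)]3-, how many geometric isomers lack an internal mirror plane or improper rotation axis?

A square has two trans pairs of vertices; adjacent vertices are cis.
There are 3 geometric isomers: (Br/Cl trans, CN/N3 trans); (Br/N3 trans, CN/Cl trans); (Br/CN trans, Cl/N3 trans).
Each arrangement has an internal mirror plane or centre of symmetry, so none is chiral.

0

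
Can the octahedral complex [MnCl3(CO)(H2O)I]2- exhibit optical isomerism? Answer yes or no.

yes

In an octahedral complex each vertex has one trans partner and four cis neighbours.
Systematic placement gives 4 geometric isomers: Cl mer (3 arrangements); Cl fac (chiral).
One of these lacks any improper symmetry element and so occurs as an enantiomeric pair, giving 4 + 1 = 5 stereoisomers in total.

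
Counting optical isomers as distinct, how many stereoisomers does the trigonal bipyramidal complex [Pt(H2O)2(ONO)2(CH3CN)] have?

6

In a trigonal bipyramid the two axial positions differ from the three equatorial ones.
Placing the ligands in turn and identifying arrangements related by rotation or reflection leaves 5 distinct geometric isomers.
One of these lacks any improper symmetry element and so occurs as an enantiomeric pair, giving 5 + 1 = 6 stereoisomers in total.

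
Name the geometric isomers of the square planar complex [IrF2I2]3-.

cis and trans

Working through the distinct placements yields 2 geometric isomers: F cis; F trans.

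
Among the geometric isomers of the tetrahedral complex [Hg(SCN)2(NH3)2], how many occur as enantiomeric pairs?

0

All four vertices of a tetrahedron are equivalent and mutually adjacent, so cis/trans isomerism cannot arise.
Only one geometric arrangement is possible.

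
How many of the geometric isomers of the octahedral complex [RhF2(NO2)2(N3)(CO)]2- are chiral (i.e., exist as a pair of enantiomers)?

2

An octahedron has six vertices in three trans pairs; every non-trans pair is cis.
There are 6 geometric isomers: F cis, NO2 trans; F cis, NO2 cis (3 arrangements, 2 chiral); F trans, NO2 trans; F trans, NO2 cis.
Of these, 2 lack any improper symmetry element and so occur as enantiomeric pairs, giving 6 + 2 = 8 stereoisomers in total.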